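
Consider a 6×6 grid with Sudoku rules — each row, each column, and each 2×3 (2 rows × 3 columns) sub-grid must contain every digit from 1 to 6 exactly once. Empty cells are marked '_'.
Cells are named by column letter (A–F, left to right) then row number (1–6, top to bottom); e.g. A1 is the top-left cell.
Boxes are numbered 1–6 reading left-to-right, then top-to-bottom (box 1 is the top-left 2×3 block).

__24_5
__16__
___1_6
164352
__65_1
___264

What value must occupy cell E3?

Row 3 already contains {1, 6}.
Column E already contains {5, 6}.
Its 2×3 block (box 4) already contains {1, 2, 3, 5, 6}.
The only value from 1–6 not eliminated is 4, so E3 = 4.

4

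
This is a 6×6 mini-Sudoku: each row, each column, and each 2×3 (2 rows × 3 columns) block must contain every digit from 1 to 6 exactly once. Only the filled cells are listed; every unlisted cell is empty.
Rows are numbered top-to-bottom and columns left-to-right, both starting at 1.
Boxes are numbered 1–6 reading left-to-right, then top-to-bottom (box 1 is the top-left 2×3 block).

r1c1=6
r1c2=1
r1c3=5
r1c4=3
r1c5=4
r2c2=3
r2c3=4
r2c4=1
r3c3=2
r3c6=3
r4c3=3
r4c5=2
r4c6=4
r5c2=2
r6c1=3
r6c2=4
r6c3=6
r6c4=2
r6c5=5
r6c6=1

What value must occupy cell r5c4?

Cell r5c4 itself could take any of {4, 6} by direct elimination.
Consider where 4 can go in column 4.
r3c4 is out (box 4 already has a 4).
r4c4 is out (row 4 already has a 4).
So the only cell in column 4 that can hold 4 is r5c4.
Therefore r5c4 = 4.

4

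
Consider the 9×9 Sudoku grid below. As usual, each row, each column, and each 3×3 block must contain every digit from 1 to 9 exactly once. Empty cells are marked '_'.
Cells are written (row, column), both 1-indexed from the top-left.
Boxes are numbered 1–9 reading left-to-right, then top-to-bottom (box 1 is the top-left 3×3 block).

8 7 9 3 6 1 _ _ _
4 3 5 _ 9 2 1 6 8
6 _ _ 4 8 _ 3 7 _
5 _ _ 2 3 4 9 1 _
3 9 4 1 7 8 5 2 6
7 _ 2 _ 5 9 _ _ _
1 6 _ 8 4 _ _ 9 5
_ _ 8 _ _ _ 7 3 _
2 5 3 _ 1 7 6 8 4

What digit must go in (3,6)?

Row 3 already contains {3, 4, 6, 7, 8}.
Column 6 already contains {1, 2, 4, 7, 8, 9}.
Its 3×3 block (box 2) already contains {1, 2, 3, 4, 6, 8, 9}.
The only value from 1–9 not eliminated is 5, so (3,6) = 5.

5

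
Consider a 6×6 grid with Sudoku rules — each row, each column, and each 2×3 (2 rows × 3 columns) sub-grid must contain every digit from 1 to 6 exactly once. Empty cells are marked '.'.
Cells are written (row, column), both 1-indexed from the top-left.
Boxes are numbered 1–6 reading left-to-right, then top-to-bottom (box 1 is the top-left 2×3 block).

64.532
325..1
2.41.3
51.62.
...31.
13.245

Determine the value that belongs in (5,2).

Cell (5,2) itself could take any of {5, 6} by direct elimination.
Consider where 5 can go in column 2.
(3,2) is out (box 3 already has a 5).
So the only cell in column 2 that can hold 5 is (5,2).
Therefore (5,2) = 5.

5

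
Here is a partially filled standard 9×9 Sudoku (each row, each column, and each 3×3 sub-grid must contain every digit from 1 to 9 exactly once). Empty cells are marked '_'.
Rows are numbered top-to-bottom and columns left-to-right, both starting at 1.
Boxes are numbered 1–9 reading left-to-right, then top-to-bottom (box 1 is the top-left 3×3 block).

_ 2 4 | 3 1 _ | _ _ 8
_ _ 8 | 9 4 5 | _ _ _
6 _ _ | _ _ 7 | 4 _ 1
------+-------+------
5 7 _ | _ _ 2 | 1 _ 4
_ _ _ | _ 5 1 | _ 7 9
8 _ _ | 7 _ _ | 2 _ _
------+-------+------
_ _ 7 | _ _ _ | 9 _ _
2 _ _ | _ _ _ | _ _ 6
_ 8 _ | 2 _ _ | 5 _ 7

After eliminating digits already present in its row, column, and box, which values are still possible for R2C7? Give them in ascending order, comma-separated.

Row 2 already contains {4, 5, 8, 9}.
Column 7 already contains {1, 2, 4, 5, 9}.
Its 3×3 block (box 3) already contains {1, 4, 8}.
Removing those from 1–9 leaves {3, 6, 7} as the candidates for R2C7.

3,6,7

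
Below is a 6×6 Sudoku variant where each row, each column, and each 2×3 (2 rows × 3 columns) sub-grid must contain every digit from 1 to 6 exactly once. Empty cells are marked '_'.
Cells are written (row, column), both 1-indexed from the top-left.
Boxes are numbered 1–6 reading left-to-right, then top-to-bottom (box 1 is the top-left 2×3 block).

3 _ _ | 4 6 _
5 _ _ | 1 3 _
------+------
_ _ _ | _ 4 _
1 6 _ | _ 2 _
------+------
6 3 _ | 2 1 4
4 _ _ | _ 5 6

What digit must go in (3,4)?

6

Cell (3,4) itself could take any of {3, 5, 6} by direct elimination.
Consider where 6 can go in row 3.
(3,1) is out (column 1 already has a 6).
(3,2) is out (column 2 already has a 6).
(3,3) is out (box 3 already has a 6).
(3,6) is out (column 6 already has a 6).
So the only cell in row 3 that can hold 6 is (3,4).
Therefore (3,4) = 6.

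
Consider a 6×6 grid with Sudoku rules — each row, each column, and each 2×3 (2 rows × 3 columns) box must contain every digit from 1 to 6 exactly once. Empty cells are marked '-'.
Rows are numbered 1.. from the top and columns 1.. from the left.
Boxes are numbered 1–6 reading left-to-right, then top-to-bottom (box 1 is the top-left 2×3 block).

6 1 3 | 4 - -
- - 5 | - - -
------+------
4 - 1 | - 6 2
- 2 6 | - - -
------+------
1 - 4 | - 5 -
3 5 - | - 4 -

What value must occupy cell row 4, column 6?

Cell row 4, column 6 itself could take any of {1, 3, 4, 5} by direct elimination.
Consider where 4 can go in column 6.
row 1, column 6 is out (row 1 already has a 4).
row 2, column 6 is out (box 2 already has a 4).
row 5, column 6 is out (row 5 already has a 4).
row 6, column 6 is out (row 6 already has a 4).
So the only cell in column 6 that can hold 4 is row 4, column 6.
Therefore row 4, column 6 = 4.

4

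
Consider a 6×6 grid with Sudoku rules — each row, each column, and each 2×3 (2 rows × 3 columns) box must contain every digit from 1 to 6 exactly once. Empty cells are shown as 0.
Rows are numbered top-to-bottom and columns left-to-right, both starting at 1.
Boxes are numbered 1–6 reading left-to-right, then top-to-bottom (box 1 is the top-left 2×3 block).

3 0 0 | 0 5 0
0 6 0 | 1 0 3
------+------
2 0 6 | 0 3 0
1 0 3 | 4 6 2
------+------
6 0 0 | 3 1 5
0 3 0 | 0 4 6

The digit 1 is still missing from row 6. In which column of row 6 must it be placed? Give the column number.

3

Consider where 1 can go in row 6.
r6c1 is out (column 1 already has a 1).
r6c4 is out (column 4 already has a 1).
So the only cell in row 6 that can hold 1 is r6c3.
That is column 3.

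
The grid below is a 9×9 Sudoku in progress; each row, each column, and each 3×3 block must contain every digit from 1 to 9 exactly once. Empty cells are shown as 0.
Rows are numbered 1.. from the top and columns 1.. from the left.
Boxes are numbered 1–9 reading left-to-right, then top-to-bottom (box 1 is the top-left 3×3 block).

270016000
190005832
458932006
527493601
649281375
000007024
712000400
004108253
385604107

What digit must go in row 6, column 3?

Cell row 6, column 3 itself could take any of {1, 3} by direct elimination.
Consider where 1 can go in row 6.
row 6, column 1 is out (column 1 already has a 1).
row 6, column 2 is out (column 2 already has a 1).
row 6, column 4 is out (column 4 already has a 1).
row 6, column 5 is out (column 5 already has a 1).
row 6, column 7 is out (column 7 already has a 1).
So the only cell in row 6 that can hold 1 is row 6, column 3.
Therefore row 6, column 3 = 1.

1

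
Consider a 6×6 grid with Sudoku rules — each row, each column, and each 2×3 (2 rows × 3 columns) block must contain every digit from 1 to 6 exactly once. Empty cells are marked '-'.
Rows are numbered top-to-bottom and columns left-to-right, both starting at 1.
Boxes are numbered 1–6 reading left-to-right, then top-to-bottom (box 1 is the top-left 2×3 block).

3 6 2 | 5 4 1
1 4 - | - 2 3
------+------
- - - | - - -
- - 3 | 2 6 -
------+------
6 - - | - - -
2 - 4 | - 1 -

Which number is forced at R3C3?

6

Cell R3C3 itself could take any of {1, 5, 6} by direct elimination.
Consider where 6 can go in column 3.
R2C3 is out (box 1 already has a 6).
R5C3 is out (row 5 already has a 6).
So the only cell in column 3 that can hold 6 is R3C3.
Therefore R3C3 = 6.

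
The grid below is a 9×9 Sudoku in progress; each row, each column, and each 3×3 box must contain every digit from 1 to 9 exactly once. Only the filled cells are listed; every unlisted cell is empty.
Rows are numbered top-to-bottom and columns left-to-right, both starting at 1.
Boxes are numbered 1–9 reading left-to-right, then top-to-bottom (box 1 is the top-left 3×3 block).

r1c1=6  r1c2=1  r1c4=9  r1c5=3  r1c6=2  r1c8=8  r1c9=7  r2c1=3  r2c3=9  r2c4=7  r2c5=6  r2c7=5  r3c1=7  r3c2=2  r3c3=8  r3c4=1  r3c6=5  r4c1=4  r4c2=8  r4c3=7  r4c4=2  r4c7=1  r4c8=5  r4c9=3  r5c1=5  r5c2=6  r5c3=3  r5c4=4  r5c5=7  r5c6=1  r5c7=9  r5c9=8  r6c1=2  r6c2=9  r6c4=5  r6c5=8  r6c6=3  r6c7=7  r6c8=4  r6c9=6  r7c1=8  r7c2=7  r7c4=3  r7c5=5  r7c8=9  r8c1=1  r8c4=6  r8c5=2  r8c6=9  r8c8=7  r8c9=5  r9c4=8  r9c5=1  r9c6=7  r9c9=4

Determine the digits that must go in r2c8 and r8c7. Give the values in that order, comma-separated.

For r2c8:
  Consider where 1 can go in column 8.
  r3c8 is out (row 3 already has a 1).
  r5c8 is out (row 5 already has a 1).
  r9c8 is out (row 9 already has a 1).
  So the only cell in column 8 that can hold 1 is r2c8.
  So r2c8 = 1.
For r8c7:
  Consider where 8 can go in box 9.
  r7c7 is out (row 7 already has a 8).
  r7c9 is out (row 7 already has a 8).
  r9c7 is out (row 9 already has a 8).
  r9c8 is out (row 9 already has a 8).
  So the only cell in box 9 that can hold 8 is r8c7.
  So r8c7 = 8.

1,8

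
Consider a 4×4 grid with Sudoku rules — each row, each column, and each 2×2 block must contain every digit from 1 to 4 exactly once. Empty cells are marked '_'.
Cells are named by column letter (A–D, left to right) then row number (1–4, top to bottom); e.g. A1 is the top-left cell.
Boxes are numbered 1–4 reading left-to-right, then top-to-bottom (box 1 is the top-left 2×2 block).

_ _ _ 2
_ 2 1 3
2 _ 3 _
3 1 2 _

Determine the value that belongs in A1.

Cell A1 itself could take any of {1, 4} by direct elimination.
Consider where 1 can go in row 1.
B1 is out (column B already has a 1).
C1 is out (column C already has a 1).
So the only cell in row 1 that can hold 1 is A1.
Therefore A1 = 1.

1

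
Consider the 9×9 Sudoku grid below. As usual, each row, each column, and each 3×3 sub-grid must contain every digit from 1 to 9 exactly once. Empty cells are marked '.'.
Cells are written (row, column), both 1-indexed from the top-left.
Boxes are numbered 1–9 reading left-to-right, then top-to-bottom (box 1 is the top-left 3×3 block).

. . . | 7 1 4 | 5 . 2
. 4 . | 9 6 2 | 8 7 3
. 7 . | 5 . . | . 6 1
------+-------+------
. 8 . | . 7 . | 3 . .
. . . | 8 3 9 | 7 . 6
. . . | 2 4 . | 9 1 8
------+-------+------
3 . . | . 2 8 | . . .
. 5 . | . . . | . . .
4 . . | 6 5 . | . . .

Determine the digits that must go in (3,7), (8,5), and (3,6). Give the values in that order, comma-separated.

For (3,7):
  Row 3 already contains {1, 5, 6, 7}.
  Column 7 already contains {3, 5, 7, 8, 9}.
  Its 3×3 block (box 3) already contains {1, 2, 3, 5, 6, 7, 8}.
  The only value from 1–9 not eliminated is 4, so (3,7) = 4.
For (8,5):
  Row 8 already contains {5}.
  Column 5 already contains {1, 2, 3, 4, 5, 6, 7}.
  Its 3×3 block (box 8) already contains {2, 5, 6, 8}.
  The only value from 1–9 not eliminated is 9, so (8,5) = 9.
For (3,6):
  Row 3 already contains {1, 5, 6, 7}.
  Column 6 already contains {2, 4, 8, 9}.
  Its 3×3 block (box 2) already contains {1, 2, 4, 5, 6, 7, 9}.
  The only value from 1–9 not eliminated is 3, so (3,6) = 3.

4,9,3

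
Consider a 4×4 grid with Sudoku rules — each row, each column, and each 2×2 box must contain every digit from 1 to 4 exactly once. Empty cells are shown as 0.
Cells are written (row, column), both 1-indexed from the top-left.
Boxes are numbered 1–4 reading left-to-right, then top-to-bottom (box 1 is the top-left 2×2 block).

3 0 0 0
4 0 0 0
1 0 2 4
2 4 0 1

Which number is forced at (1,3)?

4

Cell (1,3) itself could take any of {1, 4} by direct elimination.
Consider where 4 can go in row 1.
(1,2) is out (column 2 already has a 4).
(1,4) is out (column 4 already has a 4).
So the only cell in row 1 that can hold 4 is (1,3).
Therefore (1,3) = 4.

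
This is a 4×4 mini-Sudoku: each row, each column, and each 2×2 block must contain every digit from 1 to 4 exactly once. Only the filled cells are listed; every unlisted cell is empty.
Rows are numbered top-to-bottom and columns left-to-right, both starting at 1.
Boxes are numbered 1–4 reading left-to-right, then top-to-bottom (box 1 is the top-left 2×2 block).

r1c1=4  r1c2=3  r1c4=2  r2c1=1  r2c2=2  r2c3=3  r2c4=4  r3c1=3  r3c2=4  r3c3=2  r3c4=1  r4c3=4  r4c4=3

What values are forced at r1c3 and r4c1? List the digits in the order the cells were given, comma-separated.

For r1c3:
  Row 1 already contains {2, 3, 4}.
  Column 3 already contains {2, 3, 4}.
  Its 2×2 block (box 2) already contains {2, 3, 4}.
  The only value from 1–4 not eliminated is 1, so r1c3 = 1.
For r4c1:
  Row 4 already contains {3, 4}.
  Column 1 already contains {1, 3, 4}.
  Its 2×2 block (box 3) already contains {3, 4}.
  The only value from 1–4 not eliminated is 2, so r4c1 = 2.

1,2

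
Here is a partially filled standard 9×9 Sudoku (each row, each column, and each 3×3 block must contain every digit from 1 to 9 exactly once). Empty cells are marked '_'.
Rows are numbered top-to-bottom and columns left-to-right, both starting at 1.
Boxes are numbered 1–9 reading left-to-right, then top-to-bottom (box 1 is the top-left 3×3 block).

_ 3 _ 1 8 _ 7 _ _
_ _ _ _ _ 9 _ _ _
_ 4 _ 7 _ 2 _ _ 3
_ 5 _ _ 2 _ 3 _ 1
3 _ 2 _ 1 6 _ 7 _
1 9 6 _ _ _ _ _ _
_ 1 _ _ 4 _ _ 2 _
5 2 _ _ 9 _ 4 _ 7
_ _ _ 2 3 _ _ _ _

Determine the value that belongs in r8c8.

3

Cell r8c8 itself could take any of {1, 3, 6, 8} by direct elimination.
Consider where 3 can go in box 9.
r7c7 is out (column 7 already has a 3).
r7c9 is out (column 9 already has a 3).
r9c7 is out (row 9 already has a 3).
r9c8 is out (row 9 already has a 3).
r9c9 is out (row 9 already has a 3).
So the only cell in box 9 that can hold 3 is r8c8.
Therefore r8c8 = 3.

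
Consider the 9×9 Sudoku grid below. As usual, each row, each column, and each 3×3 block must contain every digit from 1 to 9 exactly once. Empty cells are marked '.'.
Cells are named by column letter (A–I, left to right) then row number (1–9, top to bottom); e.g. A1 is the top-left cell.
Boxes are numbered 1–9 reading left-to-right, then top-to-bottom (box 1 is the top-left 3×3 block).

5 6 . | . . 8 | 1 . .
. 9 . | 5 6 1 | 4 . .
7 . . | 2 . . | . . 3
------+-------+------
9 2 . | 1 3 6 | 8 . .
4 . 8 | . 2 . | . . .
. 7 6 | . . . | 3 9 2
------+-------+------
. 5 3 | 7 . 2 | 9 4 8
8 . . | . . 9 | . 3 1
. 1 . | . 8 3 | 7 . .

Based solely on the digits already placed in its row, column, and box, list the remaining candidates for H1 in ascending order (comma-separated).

2,7

Row 1 already contains {1, 5, 6, 8}.
Column H already contains {3, 4, 9}.
Its 3×3 block (box 3) already contains {1, 3, 4}.
Removing those from 1–9 leaves {2, 7} as the candidates for H1.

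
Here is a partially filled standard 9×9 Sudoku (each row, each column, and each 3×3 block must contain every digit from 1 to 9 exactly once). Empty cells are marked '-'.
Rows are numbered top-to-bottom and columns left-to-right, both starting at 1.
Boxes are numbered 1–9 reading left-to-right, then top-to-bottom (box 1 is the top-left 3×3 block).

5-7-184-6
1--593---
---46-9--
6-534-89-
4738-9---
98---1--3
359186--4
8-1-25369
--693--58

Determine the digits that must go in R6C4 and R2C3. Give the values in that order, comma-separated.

For R6C4:
  Consider where 6 can go in box 5.
  R4C6 is out (row 4 already has a 6).
  R5C5 is out (column 5 already has a 6).
  R6C5 is out (column 5 already has a 6).
  So the only cell in box 5 that can hold 6 is R6C4.
  So R6C4 = 6.
For R2C3:
  Consider where 4 can go in column 3.
  R3C3 is out (row 3 already has a 4).
  R6C3 is out (box 4 already has a 4).
  So the only cell in column 3 that can hold 4 is R2C3.
  So R2C3 = 4.

6,4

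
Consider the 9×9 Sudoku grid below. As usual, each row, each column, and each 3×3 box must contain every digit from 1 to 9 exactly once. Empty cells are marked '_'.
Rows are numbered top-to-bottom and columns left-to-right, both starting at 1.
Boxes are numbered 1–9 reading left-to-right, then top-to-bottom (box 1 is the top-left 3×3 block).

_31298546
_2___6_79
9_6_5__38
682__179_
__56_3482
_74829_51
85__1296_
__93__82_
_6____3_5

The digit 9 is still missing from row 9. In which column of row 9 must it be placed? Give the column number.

Consider where 9 can go in row 9.
R9C1 is out (column 1 already has a 9).
R9C3 is out (column 3 already has a 9).
R9C5 is out (column 5 already has a 9).
R9C6 is out (column 6 already has a 9).
R9C8 is out (column 8 already has a 9).
So the only cell in row 9 that can hold 9 is R9C4.
That is column 4.

4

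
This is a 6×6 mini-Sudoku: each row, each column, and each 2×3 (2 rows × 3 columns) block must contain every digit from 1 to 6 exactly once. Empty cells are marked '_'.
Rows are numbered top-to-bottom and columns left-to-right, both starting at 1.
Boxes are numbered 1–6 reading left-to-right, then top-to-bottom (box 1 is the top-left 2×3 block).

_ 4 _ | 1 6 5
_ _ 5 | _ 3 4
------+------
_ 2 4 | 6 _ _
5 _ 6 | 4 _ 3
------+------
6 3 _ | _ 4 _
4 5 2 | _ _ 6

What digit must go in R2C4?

Row 2 already contains {3, 4, 5}.
Column 4 already contains {1, 4, 6}.
Its 2×3 block (box 2) already contains {1, 3, 4, 5, 6}.
The only value from 1–6 not eliminated is 2, so R2C4 = 2.

2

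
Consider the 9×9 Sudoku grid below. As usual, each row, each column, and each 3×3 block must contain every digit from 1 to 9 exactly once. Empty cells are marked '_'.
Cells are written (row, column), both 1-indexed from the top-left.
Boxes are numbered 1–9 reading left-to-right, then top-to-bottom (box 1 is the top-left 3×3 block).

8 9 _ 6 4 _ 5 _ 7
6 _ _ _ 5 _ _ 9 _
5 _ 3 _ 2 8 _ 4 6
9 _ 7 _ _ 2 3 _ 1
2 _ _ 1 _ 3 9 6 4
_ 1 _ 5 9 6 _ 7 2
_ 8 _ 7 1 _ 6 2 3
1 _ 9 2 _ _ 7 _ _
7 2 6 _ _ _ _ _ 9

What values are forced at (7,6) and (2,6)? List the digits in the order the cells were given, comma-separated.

9,7

For (7,6):
  Consider where 9 can go in row 7.
  (7,1) is out (column 1 already has a 9).
  (7,3) is out (column 3 already has a 9).
  So the only cell in row 7 that can hold 9 is (7,6).
  So (7,6) = 9.
For (2,6):
  Consider where 7 can go in column 6.
  (1,6) is out (row 1 already has a 7).
  (7,6) is out (row 7 already has a 7).
  (8,6) is out (row 8 already has a 7).
  (9,6) is out (row 9 already has a 7).
  So the only cell in column 6 that can hold 7 is (2,6).
  So (2,6) = 7.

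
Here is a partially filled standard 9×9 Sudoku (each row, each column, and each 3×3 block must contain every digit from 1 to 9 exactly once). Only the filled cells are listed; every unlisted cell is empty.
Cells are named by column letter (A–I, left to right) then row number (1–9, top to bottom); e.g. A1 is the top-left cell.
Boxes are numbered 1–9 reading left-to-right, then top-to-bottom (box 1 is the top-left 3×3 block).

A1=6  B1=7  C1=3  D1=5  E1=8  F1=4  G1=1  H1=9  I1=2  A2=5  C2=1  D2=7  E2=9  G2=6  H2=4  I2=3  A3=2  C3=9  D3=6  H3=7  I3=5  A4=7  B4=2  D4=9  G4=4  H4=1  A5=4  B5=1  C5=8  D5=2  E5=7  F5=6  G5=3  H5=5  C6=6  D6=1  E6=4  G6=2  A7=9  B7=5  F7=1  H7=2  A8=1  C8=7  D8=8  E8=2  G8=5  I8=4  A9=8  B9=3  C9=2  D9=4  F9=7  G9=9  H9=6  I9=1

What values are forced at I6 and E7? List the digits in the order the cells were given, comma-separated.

For I6:
  Consider where 7 can go in row 6.
  A6 is out (column A already has a 7).
  B6 is out (column B already has a 7).
  F6 is out (column F already has a 7).
  H6 is out (column H already has a 7).
  So the only cell in row 6 that can hold 7 is I6.
  So I6 = 7.
For E7:
  Consider where 6 can go in row 7.
  C7 is out (column C already has a 6).
  D7 is out (column D already has a 6).
  G7 is out (column G already has a 6).
  I7 is out (box 9 already has a 6).
  So the only cell in row 7 that can hold 6 is E7.
  So E7 = 6.

7,6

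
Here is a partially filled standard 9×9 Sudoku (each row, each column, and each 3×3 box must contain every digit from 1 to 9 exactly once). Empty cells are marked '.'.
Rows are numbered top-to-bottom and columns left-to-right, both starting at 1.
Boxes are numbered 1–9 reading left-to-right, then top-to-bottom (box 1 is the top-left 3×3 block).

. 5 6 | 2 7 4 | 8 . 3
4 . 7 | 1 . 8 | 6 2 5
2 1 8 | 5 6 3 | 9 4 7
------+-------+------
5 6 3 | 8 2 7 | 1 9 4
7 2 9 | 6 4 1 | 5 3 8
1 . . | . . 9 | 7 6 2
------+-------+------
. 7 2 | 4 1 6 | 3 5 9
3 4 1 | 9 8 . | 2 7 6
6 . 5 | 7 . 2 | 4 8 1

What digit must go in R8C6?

5

Row 8 already contains {1, 2, 3, 4, 6, 7, 8, 9}.
Column 6 already contains {1, 2, 3, 4, 6, 7, 8, 9}.
Its 3×3 block (box 8) already contains {1, 2, 4, 6, 7, 8, 9}.
The only value from 1–9 not eliminated is 5, so R8C6 = 5.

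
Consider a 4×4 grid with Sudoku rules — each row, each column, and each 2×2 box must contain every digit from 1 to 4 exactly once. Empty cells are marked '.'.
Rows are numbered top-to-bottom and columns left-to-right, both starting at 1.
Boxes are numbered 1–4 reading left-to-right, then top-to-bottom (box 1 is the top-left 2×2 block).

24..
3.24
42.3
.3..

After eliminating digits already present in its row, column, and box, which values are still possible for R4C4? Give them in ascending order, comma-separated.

Row 4 already contains {3}.
Column 4 already contains {3, 4}.
Its 2×2 block (box 4) already contains {3}.
Removing those from 1–4 leaves {1, 2} as the candidates for R4C4.

1,2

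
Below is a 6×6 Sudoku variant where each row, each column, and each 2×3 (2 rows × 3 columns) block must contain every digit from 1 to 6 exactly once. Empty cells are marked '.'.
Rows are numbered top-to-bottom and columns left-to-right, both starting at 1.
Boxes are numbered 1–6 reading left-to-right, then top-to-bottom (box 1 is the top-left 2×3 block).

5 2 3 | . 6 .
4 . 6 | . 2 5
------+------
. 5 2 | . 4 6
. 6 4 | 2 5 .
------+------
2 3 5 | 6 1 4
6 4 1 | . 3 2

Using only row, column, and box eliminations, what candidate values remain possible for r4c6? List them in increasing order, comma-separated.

Row 4 already contains {2, 4, 5, 6}.
Column 6 already contains {2, 4, 5, 6}.
Its 2×3 block (box 4) already contains {2, 4, 5, 6}.
Removing those from 1–6 leaves {1, 3} as the candidates for r4c6.

1,3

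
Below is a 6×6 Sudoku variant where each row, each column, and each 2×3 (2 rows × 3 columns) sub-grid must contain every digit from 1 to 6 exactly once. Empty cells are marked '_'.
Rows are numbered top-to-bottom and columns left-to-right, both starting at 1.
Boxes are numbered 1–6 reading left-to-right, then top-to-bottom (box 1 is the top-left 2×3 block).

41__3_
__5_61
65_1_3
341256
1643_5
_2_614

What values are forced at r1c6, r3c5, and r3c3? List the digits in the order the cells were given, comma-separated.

For r1c6:
  Row 1 already contains {1, 3, 4}.
  Column 6 already contains {1, 3, 4, 5, 6}.
  Its 2×3 block (box 2) already contains {1, 3, 6}.
  The only value from 1–6 not eliminated is 2, so r1c6 = 2.
For r3c5:
  Row 3 already contains {1, 3, 5, 6}.
  Column 5 already contains {1, 3, 5, 6}.
  Its 2×3 block (box 4) already contains {1, 2, 3, 5, 6}.
  The only value from 1–6 not eliminated is 4, so r3c5 = 4.
For r3c3:
  Row 3 already contains {1, 3, 5, 6}.
  Column 3 already contains {1, 4, 5}.
  Its 2×3 block (box 3) already contains {1, 3, 4, 5, 6}.
  The only value from 1–6 not eliminated is 2, so r3c3 = 2.

2,4,2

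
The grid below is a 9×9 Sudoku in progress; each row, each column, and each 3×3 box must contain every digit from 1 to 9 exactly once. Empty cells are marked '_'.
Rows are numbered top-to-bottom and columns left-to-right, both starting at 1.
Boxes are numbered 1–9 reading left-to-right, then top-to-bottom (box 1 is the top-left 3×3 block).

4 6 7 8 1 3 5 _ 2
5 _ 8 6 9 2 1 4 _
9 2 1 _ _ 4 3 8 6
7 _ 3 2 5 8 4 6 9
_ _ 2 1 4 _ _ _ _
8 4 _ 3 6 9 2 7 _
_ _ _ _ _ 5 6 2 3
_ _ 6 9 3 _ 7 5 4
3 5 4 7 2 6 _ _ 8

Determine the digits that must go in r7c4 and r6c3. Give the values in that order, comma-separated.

4,5

For r7c4:
  Row 7 already contains {2, 3, 5, 6}.
  Column 4 already contains {1, 2, 3, 6, 7, 8, 9}.
  Its 3×3 block (box 8) already contains {2, 3, 5, 6, 7, 9}.
  The only value from 1–9 not eliminated is 4, so r7c4 = 4.
For r6c3:
  Row 6 already contains {2, 3, 4, 6, 7, 8, 9}.
  Column 3 already contains {1, 2, 3, 4, 6, 7, 8}.
  Its 3×3 block (box 4) already contains {2, 3, 4, 7, 8}.
  The only value from 1–9 not eliminated is 5, so r6c3 = 5.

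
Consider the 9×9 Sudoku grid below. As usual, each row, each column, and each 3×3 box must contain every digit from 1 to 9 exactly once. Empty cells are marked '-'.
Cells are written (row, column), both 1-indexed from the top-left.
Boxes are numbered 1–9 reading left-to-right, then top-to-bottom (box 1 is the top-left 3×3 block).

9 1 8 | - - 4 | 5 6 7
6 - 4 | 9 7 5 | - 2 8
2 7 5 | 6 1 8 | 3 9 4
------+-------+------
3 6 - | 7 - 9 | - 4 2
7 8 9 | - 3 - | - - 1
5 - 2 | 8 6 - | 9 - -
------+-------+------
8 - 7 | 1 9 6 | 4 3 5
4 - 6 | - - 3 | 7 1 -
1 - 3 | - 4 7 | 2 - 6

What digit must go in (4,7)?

8

Row 4 already contains {2, 3, 4, 6, 7, 9}.
Column 7 already contains {2, 3, 4, 5, 7, 9}.
Its 3×3 block (box 6) already contains {1, 2, 4, 9}.
The only value from 1–9 not eliminated is 8, so (4,7) = 8.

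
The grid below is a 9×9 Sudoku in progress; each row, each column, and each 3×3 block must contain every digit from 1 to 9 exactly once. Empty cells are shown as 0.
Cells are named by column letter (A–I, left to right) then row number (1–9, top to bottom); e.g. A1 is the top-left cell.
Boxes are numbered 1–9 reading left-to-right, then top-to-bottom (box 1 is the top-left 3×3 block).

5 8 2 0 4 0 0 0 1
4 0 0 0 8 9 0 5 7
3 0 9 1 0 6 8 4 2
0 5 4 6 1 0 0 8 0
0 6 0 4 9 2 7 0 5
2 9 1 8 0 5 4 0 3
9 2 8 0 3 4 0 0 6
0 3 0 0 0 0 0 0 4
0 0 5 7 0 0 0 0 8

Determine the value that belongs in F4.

Cell F4 itself could take any of {3, 7} by direct elimination.
Consider where 3 can go in box 5.
E6 is out (row 6 already has a 3).
So the only cell in box 5 that can hold 3 is F4.
Therefore F4 = 3.

3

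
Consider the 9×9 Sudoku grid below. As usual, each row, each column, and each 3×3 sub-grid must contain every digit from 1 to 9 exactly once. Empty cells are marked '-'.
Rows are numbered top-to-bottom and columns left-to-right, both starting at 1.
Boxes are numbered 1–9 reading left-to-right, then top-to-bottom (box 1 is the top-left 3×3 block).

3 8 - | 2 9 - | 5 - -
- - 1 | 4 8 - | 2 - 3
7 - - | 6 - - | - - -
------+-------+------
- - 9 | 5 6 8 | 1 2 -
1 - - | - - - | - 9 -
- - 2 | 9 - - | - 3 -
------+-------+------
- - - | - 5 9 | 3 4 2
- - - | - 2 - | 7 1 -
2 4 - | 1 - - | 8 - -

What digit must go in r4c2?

Cell r4c2 itself could take any of {3, 7} by direct elimination.
Consider where 3 can go in row 4.
r4c1 is out (column 1 already has a 3).
r4c9 is out (column 9 already has a 3).
So the only cell in row 4 that can hold 3 is r4c2.
Therefore r4c2 = 3.

3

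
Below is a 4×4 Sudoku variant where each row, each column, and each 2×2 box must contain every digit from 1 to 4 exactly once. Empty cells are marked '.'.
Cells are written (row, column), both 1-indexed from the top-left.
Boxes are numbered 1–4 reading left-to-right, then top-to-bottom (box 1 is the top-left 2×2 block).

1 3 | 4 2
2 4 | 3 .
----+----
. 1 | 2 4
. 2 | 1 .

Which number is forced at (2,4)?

Row 2 already contains {2, 3, 4}.
Column 4 already contains {2, 4}.
Its 2×2 block (box 2) already contains {2, 3, 4}.
The only value from 1–4 not eliminated is 1, so (2,4) = 1.

1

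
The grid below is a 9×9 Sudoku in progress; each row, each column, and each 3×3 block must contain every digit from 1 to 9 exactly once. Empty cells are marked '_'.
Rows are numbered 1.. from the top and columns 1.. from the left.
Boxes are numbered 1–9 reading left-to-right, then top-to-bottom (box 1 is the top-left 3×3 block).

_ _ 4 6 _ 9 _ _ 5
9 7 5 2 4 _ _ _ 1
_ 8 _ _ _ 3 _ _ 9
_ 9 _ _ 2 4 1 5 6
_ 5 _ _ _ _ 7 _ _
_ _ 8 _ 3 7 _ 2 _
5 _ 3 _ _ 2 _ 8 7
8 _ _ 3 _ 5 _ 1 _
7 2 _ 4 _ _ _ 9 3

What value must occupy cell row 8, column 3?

Cell row 8, column 3 itself could take any of {6, 9} by direct elimination.
Consider where 9 can go in column 3.
row 3, column 3 is out (row 3 already has a 9).
row 4, column 3 is out (row 4 already has a 9).
row 5, column 3 is out (box 4 already has a 9).
row 9, column 3 is out (row 9 already has a 9).
So the only cell in column 3 that can hold 9 is row 8, column 3.
Therefore row 8, column 3 = 9.

9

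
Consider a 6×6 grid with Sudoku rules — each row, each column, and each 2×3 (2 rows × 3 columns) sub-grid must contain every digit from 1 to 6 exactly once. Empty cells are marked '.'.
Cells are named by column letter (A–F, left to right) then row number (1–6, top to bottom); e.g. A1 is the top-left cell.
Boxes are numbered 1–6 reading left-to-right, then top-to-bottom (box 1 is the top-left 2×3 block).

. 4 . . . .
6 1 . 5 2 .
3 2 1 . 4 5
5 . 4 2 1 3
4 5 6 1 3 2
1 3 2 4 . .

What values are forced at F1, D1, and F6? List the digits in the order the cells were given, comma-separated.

1,3,6

For F1:
  Consider where 1 can go in row 1.
  A1 is out (column A already has a 1).
  C1 is out (column C already has a 1).
  D1 is out (column D already has a 1).
  E1 is out (column E already has a 1).
  So the only cell in row 1 that can hold 1 is F1.
  So F1 = 1.
For D1:
  Consider where 3 can go in box 2.
  E1 is out (column E already has a 3).
  F1 is out (column F already has a 3).
  F2 is out (column F already has a 3).
  So the only cell in box 2 that can hold 3 is D1.
  So D1 = 3.
For F6:
  Row 6 already contains {1, 2, 3, 4}.
  Column F already contains {2, 3, 5}.
  Its 2×3 block (box 6) already contains {1, 2, 3, 4}.
  The only value from 1–6 not eliminated is 6, so F6 = 6.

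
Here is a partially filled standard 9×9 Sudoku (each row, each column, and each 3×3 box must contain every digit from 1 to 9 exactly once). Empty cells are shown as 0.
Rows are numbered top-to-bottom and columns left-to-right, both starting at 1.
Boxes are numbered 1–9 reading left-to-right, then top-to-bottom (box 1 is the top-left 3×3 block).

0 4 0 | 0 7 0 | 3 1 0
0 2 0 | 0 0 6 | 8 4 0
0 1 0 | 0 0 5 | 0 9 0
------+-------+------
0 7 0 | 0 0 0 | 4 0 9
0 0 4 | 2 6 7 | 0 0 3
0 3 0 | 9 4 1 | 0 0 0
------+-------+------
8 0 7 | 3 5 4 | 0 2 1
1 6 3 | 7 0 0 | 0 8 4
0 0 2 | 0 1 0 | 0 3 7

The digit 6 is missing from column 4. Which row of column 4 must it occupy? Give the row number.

9

Consider where 6 can go in column 4.
R1C4 is out (box 2 already has a 6).
R2C4 is out (row 2 already has a 6).
R3C4 is out (box 2 already has a 6).
R4C4 is out (box 5 already has a 6).
So the only cell in column 4 that can hold 6 is R9C4.
That is row 9.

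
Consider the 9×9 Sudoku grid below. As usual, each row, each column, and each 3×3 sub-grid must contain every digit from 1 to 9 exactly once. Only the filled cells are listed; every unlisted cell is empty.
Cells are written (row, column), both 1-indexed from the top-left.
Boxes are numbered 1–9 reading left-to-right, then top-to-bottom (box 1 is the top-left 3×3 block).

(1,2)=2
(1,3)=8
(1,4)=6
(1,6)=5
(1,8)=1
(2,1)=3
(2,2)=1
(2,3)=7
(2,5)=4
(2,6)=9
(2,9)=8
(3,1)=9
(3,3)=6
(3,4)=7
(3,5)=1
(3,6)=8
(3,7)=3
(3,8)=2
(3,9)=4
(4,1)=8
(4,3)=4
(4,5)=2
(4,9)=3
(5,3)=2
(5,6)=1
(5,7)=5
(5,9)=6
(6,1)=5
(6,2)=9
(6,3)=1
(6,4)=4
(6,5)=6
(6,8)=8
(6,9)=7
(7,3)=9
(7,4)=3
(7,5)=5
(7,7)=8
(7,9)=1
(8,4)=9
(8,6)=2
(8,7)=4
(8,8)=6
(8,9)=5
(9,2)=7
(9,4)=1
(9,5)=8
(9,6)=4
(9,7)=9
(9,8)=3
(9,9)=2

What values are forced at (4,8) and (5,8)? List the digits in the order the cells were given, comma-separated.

9,4

For (4,8):
  Row 4 already contains {2, 3, 4, 8}.
  Column 8 already contains {1, 2, 3, 6, 8}.
  Its 3×3 block (box 6) already contains {3, 5, 6, 7, 8}.
  The only value from 1–9 not eliminated is 9, so (4,8) = 9.
For (5,8):
  Consider where 4 can go in row 5.
  (5,1) is out (box 4 already has a 4).
  (5,2) is out (box 4 already has a 4).
  (5,4) is out (column 4 already has a 4).
  (5,5) is out (column 5 already has a 4).
  So the only cell in row 5 that can hold 4 is (5,8).
  So (5,8) = 4.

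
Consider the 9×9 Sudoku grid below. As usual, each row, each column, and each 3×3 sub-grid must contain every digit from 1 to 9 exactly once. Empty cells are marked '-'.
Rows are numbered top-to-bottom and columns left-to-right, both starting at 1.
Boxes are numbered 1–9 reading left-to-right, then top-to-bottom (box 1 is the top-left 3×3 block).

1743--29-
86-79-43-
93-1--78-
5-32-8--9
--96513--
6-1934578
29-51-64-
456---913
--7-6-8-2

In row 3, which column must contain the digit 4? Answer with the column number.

Consider where 4 can go in row 3.
r3c3 is out (column 3 already has a 4).
r3c6 is out (column 6 already has a 4).
r3c9 is out (box 3 already has a 4).
So the only cell in row 3 that can hold 4 is r3c5.
That is column 5.

5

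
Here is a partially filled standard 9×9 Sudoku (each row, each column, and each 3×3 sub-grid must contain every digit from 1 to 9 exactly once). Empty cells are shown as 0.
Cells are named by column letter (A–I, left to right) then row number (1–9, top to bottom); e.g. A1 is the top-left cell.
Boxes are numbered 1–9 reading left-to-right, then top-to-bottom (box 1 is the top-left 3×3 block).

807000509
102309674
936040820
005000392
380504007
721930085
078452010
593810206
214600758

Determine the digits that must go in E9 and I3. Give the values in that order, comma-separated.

For E9:
  Row 9 already contains {1, 2, 4, 5, 6, 7, 8}.
  Column E already contains {1, 3, 4, 5}.
  Its 3×3 block (box 8) already contains {1, 2, 4, 5, 6, 8}.
  The only value from 1–9 not eliminated is 9, so E9 = 9.
For I3:
  Row 3 already contains {2, 3, 4, 6, 8, 9}.
  Column I already contains {2, 4, 5, 6, 7, 8, 9}.
  Its 3×3 block (box 3) already contains {2, 4, 5, 6, 7, 8, 9}.
  The only value from 1–9 not eliminated is 1, so I3 = 1.

9,1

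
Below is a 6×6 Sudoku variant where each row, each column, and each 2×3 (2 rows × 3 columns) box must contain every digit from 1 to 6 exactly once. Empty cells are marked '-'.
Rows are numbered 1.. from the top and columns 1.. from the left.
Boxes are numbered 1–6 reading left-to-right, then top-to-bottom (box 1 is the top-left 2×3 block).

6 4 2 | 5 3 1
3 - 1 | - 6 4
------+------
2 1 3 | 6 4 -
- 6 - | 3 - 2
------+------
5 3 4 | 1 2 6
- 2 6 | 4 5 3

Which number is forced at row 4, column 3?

Row 4 already contains {2, 3, 6}.
Column 3 already contains {1, 2, 3, 4, 6}.
Its 2×3 block (box 3) already contains {1, 2, 3, 6}.
The only value from 1–6 not eliminated is 5, so row 4, column 3 = 5.

5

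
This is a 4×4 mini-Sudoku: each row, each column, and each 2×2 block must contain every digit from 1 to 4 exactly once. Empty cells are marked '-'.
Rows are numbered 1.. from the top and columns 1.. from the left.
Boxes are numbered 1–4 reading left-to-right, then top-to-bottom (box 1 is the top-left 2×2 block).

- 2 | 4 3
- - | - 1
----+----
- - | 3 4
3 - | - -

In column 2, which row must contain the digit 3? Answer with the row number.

Consider where 3 can go in column 2.
row 3, column 2 is out (row 3 already has a 3).
row 4, column 2 is out (row 4 already has a 3).
So the only cell in column 2 that can hold 3 is row 2, column 2.
That is row 2.

2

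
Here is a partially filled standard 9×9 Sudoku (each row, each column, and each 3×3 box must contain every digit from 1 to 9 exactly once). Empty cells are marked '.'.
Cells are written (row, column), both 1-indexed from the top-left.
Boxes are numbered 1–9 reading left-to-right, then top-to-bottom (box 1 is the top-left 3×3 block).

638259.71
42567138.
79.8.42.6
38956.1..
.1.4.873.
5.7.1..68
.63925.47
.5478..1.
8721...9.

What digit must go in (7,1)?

1

Row 7 already contains {2, 3, 4, 5, 6, 7, 9}.
Column 1 already contains {3, 4, 5, 6, 7, 8}.
Its 3×3 block (box 7) already contains {2, 3, 4, 5, 6, 7, 8}.
The only value from 1–9 not eliminated is 1, so (7,1) = 1.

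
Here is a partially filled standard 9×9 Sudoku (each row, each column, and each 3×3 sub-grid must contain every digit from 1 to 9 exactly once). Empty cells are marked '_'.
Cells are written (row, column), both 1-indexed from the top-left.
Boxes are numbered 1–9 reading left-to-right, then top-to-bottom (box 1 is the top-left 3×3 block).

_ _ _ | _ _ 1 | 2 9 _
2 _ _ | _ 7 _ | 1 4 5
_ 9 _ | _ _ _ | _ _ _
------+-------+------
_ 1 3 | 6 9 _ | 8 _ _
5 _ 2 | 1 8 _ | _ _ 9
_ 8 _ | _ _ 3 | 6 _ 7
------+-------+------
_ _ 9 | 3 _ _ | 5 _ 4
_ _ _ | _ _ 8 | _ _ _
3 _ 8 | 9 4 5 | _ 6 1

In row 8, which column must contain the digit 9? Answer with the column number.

7

Consider where 9 can go in row 8.
(8,1) is out (box 7 already has a 9). (8,2) is out (column 2 already has a 9). (8,3) is out (column 3 already has a 9). (8,4) is out (column 4 already has a 9). The remaining empty cells in row 8 are similarly blocked.
So the only cell in row 8 that can hold 9 is (8,7).
That is column 7.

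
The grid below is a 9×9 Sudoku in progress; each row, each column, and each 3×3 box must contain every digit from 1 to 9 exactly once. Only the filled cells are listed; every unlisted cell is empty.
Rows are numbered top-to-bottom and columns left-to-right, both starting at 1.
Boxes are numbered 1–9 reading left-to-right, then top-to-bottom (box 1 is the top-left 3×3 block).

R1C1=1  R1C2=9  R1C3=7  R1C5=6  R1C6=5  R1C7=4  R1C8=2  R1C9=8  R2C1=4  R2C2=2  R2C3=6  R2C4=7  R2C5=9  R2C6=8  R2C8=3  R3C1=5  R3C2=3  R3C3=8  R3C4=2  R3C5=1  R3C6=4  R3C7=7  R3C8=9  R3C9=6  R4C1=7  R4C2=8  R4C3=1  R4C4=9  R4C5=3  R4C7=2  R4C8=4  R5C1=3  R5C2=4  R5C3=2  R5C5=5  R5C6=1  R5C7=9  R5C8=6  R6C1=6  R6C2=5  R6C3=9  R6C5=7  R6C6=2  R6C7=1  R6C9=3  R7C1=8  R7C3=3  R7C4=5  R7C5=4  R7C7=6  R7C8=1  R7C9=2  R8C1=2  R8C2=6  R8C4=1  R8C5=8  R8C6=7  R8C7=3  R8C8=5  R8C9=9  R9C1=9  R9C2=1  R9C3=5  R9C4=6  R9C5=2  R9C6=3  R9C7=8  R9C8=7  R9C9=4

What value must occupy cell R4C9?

5

Row 4 already contains {1, 2, 3, 4, 7, 8, 9}.
Column 9 already contains {2, 3, 4, 6, 8, 9}.
Its 3×3 block (box 6) already contains {1, 2, 3, 4, 6, 9}.
The only value from 1–9 not eliminated is 5, so R4C9 = 5.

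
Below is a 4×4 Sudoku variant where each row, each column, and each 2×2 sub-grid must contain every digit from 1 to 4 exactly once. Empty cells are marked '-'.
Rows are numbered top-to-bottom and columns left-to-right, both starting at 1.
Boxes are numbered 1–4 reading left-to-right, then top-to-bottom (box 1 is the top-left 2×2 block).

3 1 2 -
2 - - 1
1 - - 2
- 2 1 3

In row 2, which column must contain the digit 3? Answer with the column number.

3

Consider where 3 can go in row 2.
r2c2 is out (box 1 already has a 3).
So the only cell in row 2 that can hold 3 is r2c3.
That is column 3.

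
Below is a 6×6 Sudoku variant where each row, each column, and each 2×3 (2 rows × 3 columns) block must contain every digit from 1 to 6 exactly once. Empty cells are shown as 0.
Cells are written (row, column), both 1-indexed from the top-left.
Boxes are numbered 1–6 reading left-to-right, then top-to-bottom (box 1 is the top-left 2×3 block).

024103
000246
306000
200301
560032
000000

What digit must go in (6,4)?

6

Cell (6,4) itself could take any of {4, 5, 6} by direct elimination.
Consider where 6 can go in column 4.
(3,4) is out (row 3 already has a 6).
(5,4) is out (row 5 already has a 6).
So the only cell in column 4 that can hold 6 is (6,4).
Therefore (6,4) = 6.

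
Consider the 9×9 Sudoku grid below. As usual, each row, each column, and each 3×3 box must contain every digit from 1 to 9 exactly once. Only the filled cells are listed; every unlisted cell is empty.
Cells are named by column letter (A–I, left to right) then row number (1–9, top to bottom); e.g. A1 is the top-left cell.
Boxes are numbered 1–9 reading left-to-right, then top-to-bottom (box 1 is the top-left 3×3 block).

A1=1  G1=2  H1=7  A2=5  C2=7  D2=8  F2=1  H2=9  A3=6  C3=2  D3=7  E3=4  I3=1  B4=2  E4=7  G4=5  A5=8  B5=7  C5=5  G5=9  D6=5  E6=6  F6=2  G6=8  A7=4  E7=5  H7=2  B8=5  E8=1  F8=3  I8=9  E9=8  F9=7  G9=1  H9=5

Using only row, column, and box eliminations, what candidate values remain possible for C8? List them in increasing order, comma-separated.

Row 8 already contains {1, 3, 5, 9}.
Column C already contains {2, 5, 7}.
Its 3×3 block (box 7) already contains {4, 5}.
Removing those from 1–9 leaves {6, 8} as the candidates for C8.

6,8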